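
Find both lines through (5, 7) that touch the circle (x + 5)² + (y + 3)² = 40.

Write the tangent as mx − y + (7 − m·(5)) = 0 and set its distance from the centre to 2√10:
[m·(−10) − (−10)]² = 40(m² + 1)
3m² − 10m + 3 = 0, so m = 1/3 or m = 3.
With m = 1/3: x − 3y = −16. With m = 3: 3x − y = 8.

x − 3y = −16 and 3x − y = 8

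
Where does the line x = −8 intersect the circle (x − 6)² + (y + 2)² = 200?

The line gives x = −8. Substituting into the circle:
y² + 4y = 0
y = 0 or y = −4, giving (−8, 0) and (−8, −4).

(−8, −4) and (−8, 0)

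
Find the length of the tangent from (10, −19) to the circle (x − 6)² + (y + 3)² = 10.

√262

The centre is (6, −3) and r = √10. The square of the distance from P to the centre is 16 + 256 = 272.
The tangent meets the radius at right angles, so tangent² = |PO|² − r² = 272 − 10 = 262.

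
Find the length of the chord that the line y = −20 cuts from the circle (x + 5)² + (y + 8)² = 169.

Centre (−5, −8), r² = 169. Perpendicular distance d from centre to line = |12| / √1 = 12.
Chord = 2√(r² − d²) = 2·√(25) = 10.

10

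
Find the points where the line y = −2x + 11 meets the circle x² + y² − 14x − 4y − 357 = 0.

(−4, 19) and (14, −17)

Substitute y = −2x + 11:
5x² − 50x − 280 = 0  ⟹  x² − 10x − 56 = 0
x = 14 or x = −4, giving (14, −17) and (−4, 19).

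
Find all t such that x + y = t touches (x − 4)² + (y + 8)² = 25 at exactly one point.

t = −4 ± 5√2

The line touches the circle iff its distance from (4, −8) is 5:
|1·4 + 1·(−8) − t| / √2 = 5
|t − (−4)| = 5√2.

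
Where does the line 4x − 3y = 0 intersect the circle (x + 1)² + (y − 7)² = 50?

(0, 0) and (6, 8)

From the line, y = (4x)/3. Substituting:
25x² − 150x = 0  ⟹  x² − 6x = 0
x = 6 or x = 0, giving (6, 8) and (0, 0).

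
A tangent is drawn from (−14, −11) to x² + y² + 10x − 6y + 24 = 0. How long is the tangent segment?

With centre O = (−5, 3), |OP|² = 277 and r² = 10.
Power of the point: PT² = |PO|² − r² = 267, so PT = √267.

√267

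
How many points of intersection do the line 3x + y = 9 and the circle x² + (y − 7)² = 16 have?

Substituting the line into the circle gives 10x² − 12x − 12 = 0.
Discriminant = (−12)² − 4·10·(−12) = 624 > 0.
Two real roots: the line is a secant.

2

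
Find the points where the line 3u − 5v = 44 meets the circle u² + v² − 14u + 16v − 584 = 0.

(−17, −19) and (28, 8)

From the line, v = (−44 + 3u)/5. Substituting:
34u² − 374u − 16184 = 0  ⟹  u² − 11u − 476 = 0
u = 28 or u = −17, giving (28, 8) and (−17, −19).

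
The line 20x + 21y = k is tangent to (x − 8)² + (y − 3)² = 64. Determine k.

k = −9 or k = 455

Tangency holds when the distance from the centre (8, 3) to the line equals the radius 8:
|20·8 + 21·3 − k| / √841 = 8
|k − (223)| = 8·29, so k = 455 or k = −9.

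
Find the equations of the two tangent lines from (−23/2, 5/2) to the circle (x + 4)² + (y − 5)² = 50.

Let a tangent through (−23/2, 5/2) have slope m. Its distance from (−4, 5) must equal 5√2:
[m·(15/2) − (5/2)]² = 50(m² + 1)
m² − 6m − 7 = 0, so m = 7 or m = −1.
With m = 7: 7x − y = −83. With m = −1: x + y = −9.

7x − y = −83 and x + y = −9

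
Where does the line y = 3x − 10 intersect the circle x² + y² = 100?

(0, −10) and (6, 8)

Substitute y = 3x − 10:
10x² − 60x = 0  ⟹  x² − 6x = 0
x = 6 or x = 0, giving (6, 8) and (0, −10).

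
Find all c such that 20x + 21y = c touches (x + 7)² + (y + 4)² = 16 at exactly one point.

c = −340 or c = −108

Tangency holds when the distance from the centre (−7, −4) to the line equals the radius 4:
|20·(−7) + 21·(−4) − c| / √841 = 4
|c − (−224)| = 4·29, so c = −108 or c = −340.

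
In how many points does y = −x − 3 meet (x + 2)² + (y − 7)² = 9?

0

d² = (1·(−2) + 1·7 − (−3))²/2 = 32; r² = 9.
Since d² > r², the line lies outside the circle.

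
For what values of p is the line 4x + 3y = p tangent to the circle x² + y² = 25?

For a tangent, require d(centre, line) = r = 5.
|4·0 + 3·0 − p| / √25 = 5
|p| = 5·5, so p = 25 or p = −25.

p = −25 or p = 25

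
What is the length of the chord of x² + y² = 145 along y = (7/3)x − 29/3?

3√58

Substitute y = (−29 + 7x)/3:
58x² − 406x − 464 = 0  ⟹  x² − 7x − 8 = 0
x = 8 or x = −1, giving (8, 9) and (−1, −12).
Chord length = distance between (8, 9) and (−1, −12) = √522 = 3√58.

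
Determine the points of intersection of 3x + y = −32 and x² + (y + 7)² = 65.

(−8, −8) and (−7, −11)

From the line, y = −3x − 32. Substituting:
10x² + 150x + 560 = 0  ⟹  x² + 15x + 56 = 0
x = −7 or x = −8, giving (−7, −11) and (−8, −8).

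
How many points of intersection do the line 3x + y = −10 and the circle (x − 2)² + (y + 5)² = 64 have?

Centre (2, −5), r² = 64. Distance² from centre to line = (11)²/10 = 121/10.
Since d² < r², the line cuts the circle twice.

2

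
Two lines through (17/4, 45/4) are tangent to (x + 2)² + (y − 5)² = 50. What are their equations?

x + 7y = 83 and 7x + y = 41

Let a tangent through (17/4, 45/4) have slope m. Its distance from (−2, 5) must equal 5√2:
(−25/4m − (−25/4))² = 50(m² + 1)
7m² + 50m + 7 = 0, so m = −1/7 or m = −7.
Through (17/4, 45/4) these give x + 7y = 83 and 7x + y = 41.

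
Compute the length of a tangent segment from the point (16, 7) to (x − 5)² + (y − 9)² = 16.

The centre is (5, 9) and r = 4. The square of the distance from P to the centre is 121 + 4 = 125.
By the tangent–radius right angle, tangent length = √(|PO|² − r²) = √109.

√109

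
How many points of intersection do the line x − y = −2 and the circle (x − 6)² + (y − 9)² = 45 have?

2

d² = (1·6 − 1·9 − (−2))²/2 = 1/2; r² = 45.
Since d² < r², the line cuts the circle twice.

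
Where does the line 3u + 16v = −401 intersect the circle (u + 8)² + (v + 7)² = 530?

(−27, −20) and (5, −26)

Express v = (−401 − 3u)/16 and substitute into the circle:
265u² + 5830u − 35775 = 0  ⟹  u² + 22u − 135 = 0
u = 5 or u = −27, giving (5, −26) and (−27, −20).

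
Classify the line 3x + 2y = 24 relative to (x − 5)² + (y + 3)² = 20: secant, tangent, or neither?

d² = (3·5 + 2·(−3) − (24))²/13 = 225/13; r² = 20.
Since d² < r², the line cuts the circle twice.

secant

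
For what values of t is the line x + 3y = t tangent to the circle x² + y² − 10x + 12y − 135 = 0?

For a tangent, require d(centre, line) = r = 14.
|1·5 + 3·(−6) − t| / √10 = 14
|t − (−13)| = 14√10.

t = −13 ± 14√10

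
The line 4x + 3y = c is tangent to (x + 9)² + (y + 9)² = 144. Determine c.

The line touches the circle iff its distance from (−9, −9) is 12:
|4·(−9) + 3·(−9) − c| / √25 = 12
|c − (−63)| = 12·5, so c = −3 or c = −123.

c = −123 or c = −3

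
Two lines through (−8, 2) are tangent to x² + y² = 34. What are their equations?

3x − 5y = −34 and 5x + 3y = −34

A line y − (2) = m(x − (−8)) is tangent when its distance from (0, 0) is √34:
(8m − (−2))² = 34(m² + 1)
15m² + 16m − 15 = 0, so m = 3/5 or m = −5/3.
Through (−8, 2) these give 3x − 5y = −34 and 5x + 3y = −34.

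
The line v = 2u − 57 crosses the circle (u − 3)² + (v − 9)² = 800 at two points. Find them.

From the line, v = 2u − 57. Substituting:
5u² − 270u + 3565 = 0  ⟹  u² − 54u + 713 = 0
u = 31 or u = 23, giving (31, 5) and (23, −11).

(23, −11) and (31, 5)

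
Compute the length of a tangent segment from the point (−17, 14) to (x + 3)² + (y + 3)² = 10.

The centre is (−3, −3) and r = √10. The square of the distance from P to the centre is 196 + 289 = 485.
By the tangent–radius right angle, tangent length = √(|PO|² − r²) = √475 = 5√19.

5√19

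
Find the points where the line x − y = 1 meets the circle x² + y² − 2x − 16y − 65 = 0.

From the line, y = x − 1. Substituting:
2x² − 20x − 48 = 0  ⟹  x² − 10x − 24 = 0
x = 12 or x = −2, giving (12, 11) and (−2, −3).

(−2, −3) and (12, 11)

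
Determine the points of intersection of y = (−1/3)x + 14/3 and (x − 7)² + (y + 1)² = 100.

Substitute y = (14 − x)/3:
10x² − 160x − 170 = 0  ⟹  x² − 16x − 17 = 0
x = 17 or x = −1, giving (17, −1) and (−1, 5).

(−1, 5) and (17, −1)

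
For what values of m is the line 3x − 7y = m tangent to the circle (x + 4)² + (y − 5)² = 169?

Tangency holds when the distance from the centre (−4, 5) to the line equals the radius 13:
|3·(−4) − 7·5 − m| / √58 = 13
|m − (−47)| = 13√58.

m = −47 ± 13√58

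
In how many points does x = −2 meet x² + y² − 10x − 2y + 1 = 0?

0

d² = (1·5 + 0·1 − (−2))² = 49; r² = 25.
Since d² > r², the line lies outside the circle.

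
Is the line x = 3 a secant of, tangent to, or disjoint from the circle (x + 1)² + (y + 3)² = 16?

Substituting the line into the circle gives y² + 6y + 9 = 0.
Δ = 36 − 36 = 0.
A repeated root: the line is tangent.

tangent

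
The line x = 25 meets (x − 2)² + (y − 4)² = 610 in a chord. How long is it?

18

The line gives x = 25. Substituting into the circle:
y² − 8y − 65 = 0
y = 13 or y = −5, giving (25, 13) and (25, −5).
Chord length = distance between (25, 13) and (25, −5) = √324 = 18.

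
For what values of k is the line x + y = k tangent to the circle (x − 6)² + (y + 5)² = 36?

k = 1 ± 6√2

For a tangent, require d(centre, line) = r = 6.
|1·6 + 1·(−5) − k| / √2 = 6
|k − (1)| = 6√2.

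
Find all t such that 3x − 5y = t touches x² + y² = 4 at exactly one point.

t = ±2√34

For a tangent, require d(centre, line) = r = 2.
|3·0 − 5·0 − t| / √34 = 2
|t| = 2√34.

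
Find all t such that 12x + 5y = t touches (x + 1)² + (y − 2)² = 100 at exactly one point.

t = −132 or t = 128

Tangency holds when the distance from the centre (−1, 2) to the line equals the radius 10:
|12·(−1) + 5·2 − t| / √169 = 10
|t − (−2)| = 10·13, so t = 128 or t = −132.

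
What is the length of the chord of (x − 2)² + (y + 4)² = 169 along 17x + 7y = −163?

13√2

The distance from (2, −4) to the line is 169/√338, and r² = 169.
Chord = 2√(r² − d²) = 2·√(169/2) = 13√2.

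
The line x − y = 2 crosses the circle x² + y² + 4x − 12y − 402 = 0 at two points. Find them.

(−11, −13) and (17, 15)

Express y = x − 2 and substitute into the circle:
2x² − 12x − 374 = 0  ⟹  x² − 6x − 187 = 0
x = 17 or x = −11, giving (17, 15) and (−11, −13).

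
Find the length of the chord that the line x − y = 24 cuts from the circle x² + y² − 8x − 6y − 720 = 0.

31√2

From the line, y = x − 24. Substituting:
2x² − 62x = 0  ⟹  x² − 31x = 0
x = 31 or x = 0, giving (31, 7) and (0, −24).
|(31, 7) − (0, −24)| = √((31)² + (31)²) = 31√2.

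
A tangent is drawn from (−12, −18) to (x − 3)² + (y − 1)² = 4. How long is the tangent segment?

The centre is (3, 1) and r = 2. The square of the distance from P to the centre is 225 + 361 = 586.
The tangent meets the radius at right angles, so tangent² = |PO|² − r² = 586 − 4 = 582.

√582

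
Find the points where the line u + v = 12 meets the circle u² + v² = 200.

(−2, 14) and (14, −2)

Express v = −u + 12 and substitute into the circle:
2u² − 24u − 56 = 0  ⟹  u² − 12u − 28 = 0
u = 14 or u = −2, giving (14, −2) and (−2, 14).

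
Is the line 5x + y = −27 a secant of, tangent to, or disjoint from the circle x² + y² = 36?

secant

Centre (0, 0), r² = 36. Distance² from centre to line = (27)²/26 = 729/26.
Since d² < r², the line cuts the circle twice.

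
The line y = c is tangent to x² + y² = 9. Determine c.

Tangency holds when the distance from the centre (0, 0) to the line equals the radius 3:
|0·0 + 1·0 − c| / √1 = 3
|c| = 3, so c = 3 or c = −3.

c = −3 or c = 3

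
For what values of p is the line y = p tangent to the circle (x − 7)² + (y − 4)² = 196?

p = −10 or p = 18

For a tangent, require d(centre, line) = r = 14.
|0·7 + 1·4 − p| / √1 = 14
|p − (4)| = 14, so p = 18 or p = −10.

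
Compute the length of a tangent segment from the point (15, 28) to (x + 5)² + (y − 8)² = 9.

√791

With centre O = (−5, 8), |OP|² = 800 and r² = 9.
Power of the point: PT² = |PO|² − r² = 791, so PT = √791.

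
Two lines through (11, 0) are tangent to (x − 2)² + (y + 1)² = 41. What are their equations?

5x − 4y = 55 and 4x + 5y = 44

Write the tangent as mx − y + (0 − m·(11)) = 0 and set its distance from the centre to √41:
(−9m − (−1))² = 41(m² + 1)
20m² − 9m − 20 = 0, so m = 5/4 or m = −4/5.
With m = 5/4: 5x − 4y = 55. With m = −4/5: 4x + 5y = 44.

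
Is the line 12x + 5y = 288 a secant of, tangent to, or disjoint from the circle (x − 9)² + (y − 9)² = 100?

disjoint

Substituting the line into the circle gives 169x² − 6282x + 58574 = 0.
Δ = 39463524 − 39596024 = −132500.
No real roots: the line does not meet the circle.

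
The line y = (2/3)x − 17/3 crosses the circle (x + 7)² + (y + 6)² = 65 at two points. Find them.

Express y = (−17 + 2x)/3 and substitute into the circle:
13x² + 130x − 143 = 0  ⟹  x² + 10x − 11 = 0
x = 1 or x = −11, giving (1, −5) and (−11, −13).

(−11, −13) and (1, −5)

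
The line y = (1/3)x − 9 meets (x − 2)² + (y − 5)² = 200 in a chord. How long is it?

4√10

Centre (2, 5), r² = 200. Perpendicular distance d from centre to line = |−40| / √10 = 40/√10.
Half the chord is √(r² − d²) = √(40), so the full chord is 4√10.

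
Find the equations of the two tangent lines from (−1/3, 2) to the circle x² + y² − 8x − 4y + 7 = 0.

A line y − (2) = m(x − (−1/3)) is tangent when its distance from (4, 2) is √13:
[m·(13/3) − (0)]² = 13(m² + 1)
4m² − 9 = 0, so m = −3/2 or m = 3/2.
With m = −3/2: 3x + 2y = 3. With m = 3/2: 3x − 2y = −5.

3x + 2y = 3 and 3x − 2y = −5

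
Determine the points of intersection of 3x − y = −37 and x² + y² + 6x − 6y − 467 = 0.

(−17, −14) and (−4, 25)

From the line, y = 3x + 37. Substituting:
10x² + 210x + 680 = 0  ⟹  x² + 21x + 68 = 0
x = −4 or x = −17, giving (−4, 25) and (−17, −14).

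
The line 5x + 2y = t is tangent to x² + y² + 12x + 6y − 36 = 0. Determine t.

t = −36 ± 9√29

The line touches the circle iff its distance from (−6, −3) is 9:
|5·(−6) + 2·(−3) − t| / √29 = 9
|t − (−36)| = 9√29.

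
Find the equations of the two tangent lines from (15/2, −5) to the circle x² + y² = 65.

4x − 7y = 65 and 8x − y = 65

Let a tangent through (15/2, −5) have slope m. Its distance from (0, 0) must equal √65:
(−15/2m − (5))² = 65(m² + 1)
7m² − 60m + 32 = 0, so m = 4/7 or m = 8.
With m = 4/7: 4x − 7y = 65. With m = 8: 8x − y = 65.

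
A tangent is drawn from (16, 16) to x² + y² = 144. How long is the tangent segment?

4√23

The centre is (0, 0) and r = 12. The square of the distance from P to the centre is 256 + 256 = 512.
By the tangent–radius right angle, tangent length = √(|PO|² − r²) = √368 = 4√23.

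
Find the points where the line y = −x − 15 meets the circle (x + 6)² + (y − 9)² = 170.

From the line, y = −x − 15. Substituting:
2x² + 60x + 442 = 0  ⟹  x² + 30x + 221 = 0
x = −13 or x = −17, giving (−13, −2) and (−17, 2).

(−17, 2) and (−13, −2)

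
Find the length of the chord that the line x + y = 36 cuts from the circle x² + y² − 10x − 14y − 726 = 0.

32√2

The distance from (5, 7) to the line is 24/√2, and r² = 800.
Chord = 2√(r² − d²) = 2·√(512) = 32√2.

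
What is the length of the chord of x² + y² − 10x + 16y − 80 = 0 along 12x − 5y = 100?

26

From the line, y = (−100 + 12x)/5. Substituting:
169x² − 1690x = 0  ⟹  x² − 10x = 0
x = 10 or x = 0, giving (10, 4) and (0, −20).
|(10, 4) − (0, −20)| = √((10)² + (24)²) = 26.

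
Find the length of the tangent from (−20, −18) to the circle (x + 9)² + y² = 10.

With centre O = (−9, 0), |OP|² = 445 and r² = 10.
Power of the point: PT² = |PO|² − r² = 435, so PT = √435.

√435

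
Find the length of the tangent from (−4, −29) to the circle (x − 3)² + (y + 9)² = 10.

√439

The centre is (3, −9) and r = √10. The square of the distance from P to the centre is 49 + 400 = 449.
Power of the point: PT² = |PO|² − r² = 439, so PT = √439.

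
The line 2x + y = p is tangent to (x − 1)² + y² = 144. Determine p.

For a tangent, require d(centre, line) = r = 12.
|2·1 + 1·0 − p| / √5 = 12
|p − (2)| = 12√5.

p = 2 ± 12√5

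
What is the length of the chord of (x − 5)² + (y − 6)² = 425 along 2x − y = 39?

12√5

Substitute y = 2x − 39:
5x² − 190x + 1625 = 0  ⟹  x² − 38x + 325 = 0
x = 25 or x = 13, giving (25, 11) and (13, −13).
Chord length = distance between (25, 11) and (13, −13) = √720 = 12√5.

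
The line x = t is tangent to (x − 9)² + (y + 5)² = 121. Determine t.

The line touches the circle iff its distance from (9, −5) is 11:
|1·9 + 0·(−5) − t| / √1 = 11
|t − (9)| = 11, so t = 20 or t = −2.

t = −2 or t = 20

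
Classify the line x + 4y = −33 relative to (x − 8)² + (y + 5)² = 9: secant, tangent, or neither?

neither

d² = (1·8 + 4·(−5) − (−33))²/17 = 441/17; r² = 9.
Since d² > r², the line lies outside the circle.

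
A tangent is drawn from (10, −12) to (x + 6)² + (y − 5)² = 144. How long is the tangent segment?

√401

The centre is (−6, 5) and r = 12. The square of the distance from P to the centre is 256 + 289 = 545.
The tangent meets the radius at right angles, so tangent² = |PO|² − r² = 545 − 144 = 401.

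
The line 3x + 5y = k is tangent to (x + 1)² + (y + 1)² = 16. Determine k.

Tangency holds when the distance from the centre (−1, −1) to the line equals the radius 4:
|3·(−1) + 5·(−1) − k| / √34 = 4
|k − (−8)| = 4√34.

k = −8 ± 4√34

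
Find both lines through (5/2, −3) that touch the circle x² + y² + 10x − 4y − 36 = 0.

Write the tangent as mx − y + (−3 − m·(5/2)) = 0 and set its distance from the centre to √65:
[m·(−15/2) − (5)]² = 65(m² + 1)
7m² − 60m + 32 = 0, so m = 4/7 or m = 8.
Through (5/2, −3) these give 4x − 7y = 31 and 8x − y = 23.

4x − 7y = 31 and 8x − y = 23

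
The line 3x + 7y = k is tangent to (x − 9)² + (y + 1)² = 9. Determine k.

Tangency holds when the distance from the centre (9, −1) to the line equals the radius 3:
|3·9 + 7·(−1) − k| / √58 = 3
|k − (20)| = 3√58.

k = 20 ± 3√58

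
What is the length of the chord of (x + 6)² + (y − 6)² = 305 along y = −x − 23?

Express y = −x − 23 and substitute into the circle:
2x² + 70x + 572 = 0  ⟹  x² + 35x + 286 = 0
x = −13 or x = −22, giving (−13, −10) and (−22, −1).
Chord length = distance between (−13, −10) and (−22, −1) = √162 = 9√2.

9√2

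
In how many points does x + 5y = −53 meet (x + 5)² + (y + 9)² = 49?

d² = (1·(−5) + 5·(−9) − (−53))²/26 = 9/26; r² = 49.
Since d² < r², the line cuts the circle twice.

2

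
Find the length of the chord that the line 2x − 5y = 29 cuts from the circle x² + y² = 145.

4√29

Express y = (−29 + 2x)/5 and substitute into the circle:
29x² − 116x − 2784 = 0  ⟹  x² − 4x − 96 = 0
x = 12 or x = −8, giving (12, −1) and (−8, −9).
Chord length = distance between (12, −1) and (−8, −9) = √464 = 4√29.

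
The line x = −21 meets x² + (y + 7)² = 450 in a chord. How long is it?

The line gives x = −21. Substituting into the circle:
y² + 14y + 40 = 0
y = −4 or y = −10, giving (−21, −4) and (−21, −10).
|(−21, −4) − (−21, −10)| = √((0)² + (6)²) = 6.

6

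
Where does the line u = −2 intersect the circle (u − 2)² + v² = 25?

The line gives u = −2. Substituting into the circle:
v² − 9 = 0
v = 3 or v = −3, giving (−2, 3) and (−2, −3).

(−2, −3) and (−2, 3)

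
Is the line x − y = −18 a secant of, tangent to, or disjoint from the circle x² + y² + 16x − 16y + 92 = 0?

Substituting the line into the circle gives 2x² + 36x + 128 = 0.
Discriminant = (36)² − 4·2·(128) = 272 > 0.
Two real roots: the line is a secant.

secant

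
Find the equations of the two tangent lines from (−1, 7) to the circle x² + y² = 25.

4x − 3y = −25 and 3x + 4y = 25

Write the tangent as mx − y + (7 − m·(−1)) = 0 and set its distance from the centre to 5:
(1m − (−7))² = 25(m² + 1)
12m² − 7m − 12 = 0, so m = 4/3 or m = −3/4.
Through (−1, 7) these give 4x − 3y = −25 and 3x + 4y = 25.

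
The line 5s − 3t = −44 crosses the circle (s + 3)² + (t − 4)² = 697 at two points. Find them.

(−19, −17) and (8, 28)

From the line, t = (44 + 5s)/3. Substituting:
34s² + 374s − 5168 = 0  ⟹  s² + 11s − 152 = 0
s = 8 or s = −19, giving (8, 28) and (−19, −17).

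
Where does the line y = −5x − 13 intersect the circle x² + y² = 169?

Substitute y = −5x − 13:
26x² + 130x = 0  ⟹  x² + 5x = 0
x = 0 or x = −5, giving (0, −13) and (−5, 12).

(−5, 12) and (0, −13)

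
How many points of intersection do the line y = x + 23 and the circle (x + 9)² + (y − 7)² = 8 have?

0

Substituting the line into the circle gives 2x² + 50x + 329 = 0.
Discriminant = (50)² − 4·2·(329) = −132 < 0.
No real roots: the line does not meet the circle.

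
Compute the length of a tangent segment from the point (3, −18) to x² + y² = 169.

With centre O = (0, 0), |OP|² = 333 and r² = 169.
The tangent meets the radius at right angles, so tangent² = |PO|² − r² = 333 − 169 = 164.

2√41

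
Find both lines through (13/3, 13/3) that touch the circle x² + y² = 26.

A line y − (13/3) = m(x − (13/3)) is tangent when its distance from (0, 0) is √26:
(−13/3m − (−13/3))² = 26(m² + 1)
5m² + 26m + 5 = 0, so m = −1/5 or m = −5.
With m = −1/5: x + 5y = 26. With m = −5: 5x + y = 26.

x + 5y = 26 and 5x + y = 26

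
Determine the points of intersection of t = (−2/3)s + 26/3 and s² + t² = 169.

(−5, 12) and (13, 0)

From the line, t = (26 − 2s)/3. Substituting:
13s² − 104s − 845 = 0  ⟹  s² − 8s − 65 = 0
s = 13 or s = −5, giving (13, 0) and (−5, 12).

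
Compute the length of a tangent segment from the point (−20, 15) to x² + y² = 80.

√545

With centre O = (0, 0), |OP|² = 625 and r² = 80.
By the tangent–radius right angle, tangent length = √(|PO|² − r²) = √545.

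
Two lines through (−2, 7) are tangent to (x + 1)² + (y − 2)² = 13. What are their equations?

3x − 2y = −20 and 2x + 3y = 17

Let a tangent through (−2, 7) have slope m. Its distance from (−1, 2) must equal √13:
[m·(1) − (−5)]² = 13(m² + 1)
6m² − 5m − 6 = 0, so m = 3/2 or m = −2/3.
Through (−2, 7) these give 3x − 2y = −20 and 2x + 3y = 17.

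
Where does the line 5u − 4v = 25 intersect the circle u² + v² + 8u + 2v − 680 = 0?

(−15, −25) and (17, 15)

Substitute v = (−25 + 5u)/4:
41u² − 82u − 10455 = 0  ⟹  u² − 2u − 255 = 0
u = 17 or u = −15, giving (17, 15) and (−15, −25).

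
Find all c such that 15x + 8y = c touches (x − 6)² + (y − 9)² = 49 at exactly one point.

c = 43 or c = 281

Tangency holds when the distance from the centre (6, 9) to the line equals the radius 7:
|15·6 + 8·9 − c| / √289 = 7
|c − (162)| = 7·17, so c = 281 or c = 43.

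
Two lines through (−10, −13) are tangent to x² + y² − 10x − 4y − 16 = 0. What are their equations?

A line y − (−13) = m(x − (−10)) is tangent when its distance from (5, 2) is 3√5:
(15m − (15))² = 45(m² + 1)
2m² − 5m + 2 = 0, so m = 1/2 or m = 2.
Through (−10, −13) these give x − 2y = 16 and 2x − y = −7.

x − 2y = 16 and 2x − y = −7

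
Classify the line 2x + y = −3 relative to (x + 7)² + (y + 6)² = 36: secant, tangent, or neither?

Substituting the line into the circle gives 5x² + 2x + 22 = 0.
Discriminant = (2)² − 4·5·(22) = −436 < 0.
No real roots: the line does not meet the circle.

neither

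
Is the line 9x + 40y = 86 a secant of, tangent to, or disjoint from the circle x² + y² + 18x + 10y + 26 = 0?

disjoint

d² = (9·(−9) + 40·(−5) − (86))²/1681 = 134689/1681; r² = 80.
Since d² > r², the line lies outside the circle.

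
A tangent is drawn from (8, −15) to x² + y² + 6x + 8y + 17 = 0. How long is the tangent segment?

The centre is (−3, −4) and r = 2√2. The square of the distance from P to the centre is 121 + 121 = 242.
By the tangent–radius right angle, tangent length = √(|PO|² − r²) = √234 = 3√26.

3√26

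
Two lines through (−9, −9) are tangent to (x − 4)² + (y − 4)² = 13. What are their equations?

A line y − (−9) = m(x − (−9)) is tangent when its distance from (4, 4) is √13:
(13m − (13))² = 13(m² + 1)
6m² − 13m + 6 = 0, so m = 3/2 or m = 2/3.
Through (−9, −9) these give 3x − 2y = −9 and 2x − 3y = 9.

3x − 2y = −9 and 2x − 3y = 9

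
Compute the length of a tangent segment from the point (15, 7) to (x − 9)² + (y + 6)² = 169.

6

Centre (9, −6), r² = 169. |PO|² = (6)² + (13)² = 205.
Power of the point: PT² = |PO|² − r² = 36, so PT = 6.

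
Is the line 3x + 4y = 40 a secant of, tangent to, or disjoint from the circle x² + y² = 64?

Centre (0, 0), r² = 64. Distance² from centre to line = (−40)²/25 = 64.
Since d² = r², the line is tangent.

tangent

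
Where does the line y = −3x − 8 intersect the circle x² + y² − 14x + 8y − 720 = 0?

From the line, y = −3x − 8. Substituting:
10x² + 10x − 720 = 0  ⟹  x² + x − 72 = 0
x = 8 or x = −9, giving (8, −32) and (−9, 19).

(−9, 19) and (8, −32)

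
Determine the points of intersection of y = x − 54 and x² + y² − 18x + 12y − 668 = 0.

Express y = x − 54 and substitute into the circle:
2x² − 114x + 1600 = 0  ⟹  x² − 57x + 800 = 0
x = 32 or x = 25, giving (32, −22) and (25, −29).

(25, −29) and (32, −22)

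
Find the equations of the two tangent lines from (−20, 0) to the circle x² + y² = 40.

A line y − (0) = m(x − (−20)) is tangent when its distance from (0, 0) is 2√10:
(20m − (0))² = 40(m² + 1)
9m² − 1 = 0, so m = 1/3 or m = −1/3.
With m = 1/3: x − 3y = −20. With m = −1/3: x + 3y = −20.

x − 3y = −20 and x + 3y = −20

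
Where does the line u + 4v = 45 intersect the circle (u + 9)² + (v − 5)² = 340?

Express v = (45 − u)/4 and substitute into the circle:
17u² + 238u − 3519 = 0  ⟹  u² + 14u − 207 = 0
u = 9 or u = −23, giving (9, 9) and (−23, 17).

(−23, 17) and (9, 9)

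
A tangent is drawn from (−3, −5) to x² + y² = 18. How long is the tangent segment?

4

The centre is (0, 0) and r = 3√2. The square of the distance from P to the centre is 9 + 25 = 34.
The tangent meets the radius at right angles, so tangent² = |PO|² − r² = 34 − 18 = 16.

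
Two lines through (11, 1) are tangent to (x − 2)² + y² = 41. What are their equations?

Write the tangent as mx − y + (1 − m·(11)) = 0 and set its distance from the centre to √41:
[m·(−9) − (−1)]² = 41(m² + 1)
20m² − 9m − 20 = 0, so m = −4/5 or m = 5/4.
Through (11, 1) these give 4x + 5y = 49 and 5x − 4y = 51.

4x + 5y = 49 and 5x − 4y = 51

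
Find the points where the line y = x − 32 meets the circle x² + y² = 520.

Substitute y = x − 32:
2x² − 64x + 504 = 0  ⟹  x² − 32x + 252 = 0
x = 18 or x = 14, giving (18, −14) and (14, −18).

(14, −18) and (18, −14)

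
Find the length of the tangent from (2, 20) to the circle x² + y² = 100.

4√19

The centre is (0, 0) and r = 10. The square of the distance from P to the centre is 4 + 400 = 404.
By the tangent–radius right angle, tangent length = √(|PO|² − r²) = √304 = 4√19.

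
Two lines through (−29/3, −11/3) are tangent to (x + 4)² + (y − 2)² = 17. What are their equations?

A line y − (−11/3) = m(x − (−29/3)) is tangent when its distance from (−4, 2) is √17:
[m·(17/3) − (17/3)]² = 17(m² + 1)
4m² − 17m + 4 = 0, so m = 4 or m = 1/4.
Through (−29/3, −11/3) these give 4x − y = −35 and x − 4y = 5.

4x − y = −35 and x − 4y = 5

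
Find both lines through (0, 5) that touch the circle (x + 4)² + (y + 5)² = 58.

7x + 3y = 15 and 3x − 7y = −35

Write the tangent as mx − y + (5 − m·(0)) = 0 and set its distance from the centre to √58:
[m·(−4) − (−10)]² = 58(m² + 1)
21m² + 40m − 21 = 0, so m = −7/3 or m = 3/7.
With m = −7/3: 7x + 3y = 15. With m = 3/7: 3x − 7y = −35.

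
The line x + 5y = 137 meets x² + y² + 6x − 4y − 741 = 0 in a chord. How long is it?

4√26

Centre (−3, 2), r² = 754. Perpendicular distance d from centre to line = |−130| / √26 = 130/√26.
Chord = 2√(r² − d²) = 2·√(104) = 4√26.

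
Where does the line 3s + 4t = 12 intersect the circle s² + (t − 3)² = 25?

From the line, t = (12 − 3s)/4. Substituting:
25s² − 400 = 0  ⟹  s² − 16 = 0
s = 4 or s = −4, giving (4, 0) and (−4, 6).

(−4, 6) and (4, 0)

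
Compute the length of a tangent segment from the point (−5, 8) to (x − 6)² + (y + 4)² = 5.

2√65

The centre is (6, −4) and r = √5. The square of the distance from P to the centre is 121 + 144 = 265.
The tangent meets the radius at right angles, so tangent² = |PO|² − r² = 265 − 5 = 260.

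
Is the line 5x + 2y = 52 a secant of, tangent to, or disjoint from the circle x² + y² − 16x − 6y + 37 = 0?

d² = (5·8 + 2·3 − (52))²/29 = 36/29; r² = 36.
Since d² < r², the line cuts the circle twice.

secant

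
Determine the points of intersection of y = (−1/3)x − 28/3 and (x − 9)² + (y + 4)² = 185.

(−4, −8) and (17, −15)

Substitute y = (−28 − x)/3:
10x² − 130x − 680 = 0  ⟹  x² − 13x − 68 = 0
x = 17 or x = −4, giving (17, −15) and (−4, −8).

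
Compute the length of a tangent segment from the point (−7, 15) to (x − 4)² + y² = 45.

√301

Centre (4, 0), r² = 45. |PO|² = (−11)² + (15)² = 346.
The tangent meets the radius at right angles, so tangent² = |PO|² − r² = 346 − 45 = 301.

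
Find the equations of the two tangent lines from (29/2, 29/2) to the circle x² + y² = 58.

Let a tangent through (29/2, 29/2) have slope m. Its distance from (0, 0) must equal √58:
[m·(−29/2) − (−29/2)]² = 58(m² + 1)
21m² − 58m + 21 = 0, so m = 3/7 or m = 7/3.
With m = 3/7: 3x − 7y = −58. With m = 7/3: 7x − 3y = 58.

3x − 7y = −58 and 7x − 3y = 58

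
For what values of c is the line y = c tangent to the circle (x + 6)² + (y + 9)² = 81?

For a tangent, require d(centre, line) = r = 9.
|0·(−6) + 1·(−9) − c| / √1 = 9
|c − (−9)| = 9, so c = 0 or c = −18.

c = −18 or c = 0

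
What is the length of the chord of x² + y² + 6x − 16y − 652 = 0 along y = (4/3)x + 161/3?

The distance from (−3, 8) to the line is 125/√25, and r² = 725.
Half the chord is √(r² − d²) = √(100), so the full chord is 20.

20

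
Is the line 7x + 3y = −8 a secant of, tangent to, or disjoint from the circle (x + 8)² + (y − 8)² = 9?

Centre (−8, 8), r² = 9. Distance² from centre to line = (−24)²/58 = 288/29.
Since d² > r², the line lies outside the circle.

disjoint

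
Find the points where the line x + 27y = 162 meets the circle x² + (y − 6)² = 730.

From the line, y = (162 − x)/27. Substituting:
730x² − 532170 = 0  ⟹  x² − 729 = 0
x = 27 or x = −27, giving (27, 5) and (−27, 7).

(−27, 7) and (27, 5)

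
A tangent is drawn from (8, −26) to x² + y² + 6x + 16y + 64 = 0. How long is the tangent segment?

2√109

Centre (−3, −8), r² = 9. |PO|² = (11)² + (−18)² = 445.
Power of the point: PT² = |PO|² − r² = 436, so PT = 2√109.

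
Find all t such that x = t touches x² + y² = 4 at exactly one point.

For a tangent, require d(centre, line) = r = 2.
|1·0 + 0·0 − t| / √1 = 2
|t| = 2, so t = 2 or t = −2.

t = −2 or t = 2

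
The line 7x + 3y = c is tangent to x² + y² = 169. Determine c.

Tangency holds when the distance from the centre (0, 0) to the line equals the radius 13:
|7·0 + 3·0 − c| / √58 = 13
|c| = 13√58.

c = ±13√58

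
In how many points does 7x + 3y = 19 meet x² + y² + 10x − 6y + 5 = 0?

0

Centre (−5, 3), r² = 29. Distance² from centre to line = (−45)²/58 = 2025/58.
Since d² > r², the line lies outside the circle.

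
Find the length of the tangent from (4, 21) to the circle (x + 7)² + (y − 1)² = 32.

√489

Centre (−7, 1), r² = 32. |PO|² = (11)² + (20)² = 521.
Power of the point: PT² = |PO|² − r² = 489, so PT = √489.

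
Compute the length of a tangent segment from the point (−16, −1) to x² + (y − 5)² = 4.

With centre O = (0, 5), |OP|² = 292 and r² = 4.
The tangent meets the radius at right angles, so tangent² = |PO|² − r² = 292 − 4 = 288.

12√2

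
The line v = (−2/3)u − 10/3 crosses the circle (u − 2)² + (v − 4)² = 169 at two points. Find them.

(−11, 4) and (7, −8)

From the line, v = (−10 − 2u)/3. Substituting:
13u² + 52u − 1001 = 0  ⟹  u² + 4u − 77 = 0
u = 7 or u = −11, giving (7, −8) and (−11, 4).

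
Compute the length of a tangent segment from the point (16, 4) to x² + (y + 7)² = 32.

√345

Centre (0, −7), r² = 32. |PO|² = (16)² + (11)² = 377.
The tangent meets the radius at right angles, so tangent² = |PO|² − r² = 377 − 32 = 345.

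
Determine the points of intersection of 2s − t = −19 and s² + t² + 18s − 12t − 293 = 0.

(−16, −13) and (2, 23)

From the line, t = 2s + 19. Substituting:
5s² + 70s − 160 = 0  ⟹  s² + 14s − 32 = 0
s = 2 or s = −16, giving (2, 23) and (−16, −13).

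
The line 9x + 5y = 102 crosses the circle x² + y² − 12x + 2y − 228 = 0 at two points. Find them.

(3, 15) and (18, −12)

Substitute y = (102 − 9x)/5:
106x² − 2226x + 5724 = 0  ⟹  x² − 21x + 54 = 0
x = 18 or x = 3, giving (18, −12) and (3, 15).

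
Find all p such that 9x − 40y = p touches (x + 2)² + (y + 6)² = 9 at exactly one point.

p = 99 or p = 345

For a tangent, require d(centre, line) = r = 3.
|9·(−2) − 40·(−6) − p| / √1681 = 3
|p − (222)| = 3·41, so p = 345 or p = 99.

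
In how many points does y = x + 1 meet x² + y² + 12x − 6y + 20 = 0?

d² = (1·(−6) − 1·3 − (−1))²/2 = 32; r² = 25.
Since d² > r², the line lies outside the circle.

0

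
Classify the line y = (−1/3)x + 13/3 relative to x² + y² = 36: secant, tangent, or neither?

d² = (1·0 + 3·0 − (13))²/10 = 169/10; r² = 36.
Since d² < r², the line cuts the circle twice.

secant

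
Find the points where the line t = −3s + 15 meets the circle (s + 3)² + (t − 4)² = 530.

(−4, 27) and (10, −15)

Express t = −3s + 15 and substitute into the circle:
10s² − 60s − 400 = 0  ⟹  s² − 6s − 40 = 0
s = 10 or s = −4, giving (10, −15) and (−4, 27).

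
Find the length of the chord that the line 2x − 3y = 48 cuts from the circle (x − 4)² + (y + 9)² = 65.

4√13

Centre (4, −9), r² = 65. Perpendicular distance d from centre to line = |−13| / √13 = 13/√13.
Half the chord is √(r² − d²) = √(52), so the full chord is 4√13.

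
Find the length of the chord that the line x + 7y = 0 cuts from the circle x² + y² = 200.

Express y = (−x)/7 and substitute into the circle:
50x² − 9800 = 0  ⟹  x² − 196 = 0
x = 14 or x = −14, giving (14, −2) and (−14, 2).
|(14, −2) − (−14, 2)| = √((28)² + (−4)²) = 20√2.

20√2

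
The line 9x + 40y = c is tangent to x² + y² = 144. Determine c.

c = −492 or c = 492

For a tangent, require d(centre, line) = r = 12.
|9·0 + 40·0 − c| / √1681 = 12
|c| = 12·41, so c = 492 or c = −492.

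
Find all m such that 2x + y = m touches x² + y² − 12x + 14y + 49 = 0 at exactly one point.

The line touches the circle iff its distance from (6, −7) is 6:
|2·6 + 1·(−7) − m| / √5 = 6
|m − (5)| = 6√5.

m = 5 ± 6√5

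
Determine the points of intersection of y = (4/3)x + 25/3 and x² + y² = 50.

(−7, −1) and (−1, 7)

Express y = (25 + 4x)/3 and substitute into the circle:
25x² + 200x + 175 = 0  ⟹  x² + 8x + 7 = 0
x = −1 or x = −7, giving (−1, 7) and (−7, −1).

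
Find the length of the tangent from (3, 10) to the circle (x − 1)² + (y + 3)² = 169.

Centre (1, −3), r² = 169. |PO|² = (2)² + (13)² = 173.
The tangent meets the radius at right angles, so tangent² = |PO|² − r² = 173 − 169 = 4.

2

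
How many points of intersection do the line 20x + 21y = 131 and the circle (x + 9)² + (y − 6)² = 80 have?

Centre (−9, 6), r² = 80. Distance² from centre to line = (−185)²/841 = 34225/841.
Since d² < r², the line cuts the circle twice.

2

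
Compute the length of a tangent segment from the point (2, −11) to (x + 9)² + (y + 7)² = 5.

Centre (−9, −7), r² = 5. |PO|² = (11)² + (−4)² = 137.
Power of the point: PT² = |PO|² − r² = 132, so PT = 2√33.

2√33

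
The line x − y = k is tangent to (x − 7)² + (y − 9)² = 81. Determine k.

k = −2 ± 9√2

The line touches the circle iff its distance from (7, 9) is 9:
|1·7 − 1·9 − k| / √2 = 9
|k − (−2)| = 9√2.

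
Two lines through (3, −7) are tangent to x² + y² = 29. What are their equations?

5x − 2y = 29 and 2x + 5y = −29

Write the tangent as mx − y + (−7 − m·(3)) = 0 and set its distance from the centre to √29:
[m·(−3) − (7)]² = 29(m² + 1)
10m² − 21m − 10 = 0, so m = 5/2 or m = −2/5.
With m = 5/2: 5x − 2y = 29. With m = −2/5: 2x + 5y = −29.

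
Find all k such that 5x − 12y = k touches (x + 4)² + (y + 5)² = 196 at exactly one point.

k = −142 or k = 222

Tangency holds when the distance from the centre (−4, −5) to the line equals the radius 14:
|5·(−4) − 12·(−5) − k| / √169 = 14
|k − (40)| = 14·13, so k = 222 or k = −142.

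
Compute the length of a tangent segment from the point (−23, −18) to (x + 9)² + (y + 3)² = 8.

√413

Centre (−9, −3), r² = 8. |PO|² = (−14)² + (−15)² = 421.
Power of the point: PT² = |PO|² − r² = 413, so PT = √413.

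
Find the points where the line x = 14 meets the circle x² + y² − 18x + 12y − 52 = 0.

(14, −18) and (14, 6)

The line gives x = 14. Substituting into the circle:
y² + 12y − 108 = 0
y = 6 or y = −18, giving (14, 6) and (14, −18).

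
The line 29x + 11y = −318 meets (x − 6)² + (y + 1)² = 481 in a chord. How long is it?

√962

Substitute y = (−318 − 29x)/11:
962x² + 16354x + 40404 = 0  ⟹  x² + 17x + 42 = 0
x = −3 or x = −14, giving (−3, −21) and (−14, 8).
Chord length = distance between (−3, −21) and (−14, 8) = √962 = √962.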